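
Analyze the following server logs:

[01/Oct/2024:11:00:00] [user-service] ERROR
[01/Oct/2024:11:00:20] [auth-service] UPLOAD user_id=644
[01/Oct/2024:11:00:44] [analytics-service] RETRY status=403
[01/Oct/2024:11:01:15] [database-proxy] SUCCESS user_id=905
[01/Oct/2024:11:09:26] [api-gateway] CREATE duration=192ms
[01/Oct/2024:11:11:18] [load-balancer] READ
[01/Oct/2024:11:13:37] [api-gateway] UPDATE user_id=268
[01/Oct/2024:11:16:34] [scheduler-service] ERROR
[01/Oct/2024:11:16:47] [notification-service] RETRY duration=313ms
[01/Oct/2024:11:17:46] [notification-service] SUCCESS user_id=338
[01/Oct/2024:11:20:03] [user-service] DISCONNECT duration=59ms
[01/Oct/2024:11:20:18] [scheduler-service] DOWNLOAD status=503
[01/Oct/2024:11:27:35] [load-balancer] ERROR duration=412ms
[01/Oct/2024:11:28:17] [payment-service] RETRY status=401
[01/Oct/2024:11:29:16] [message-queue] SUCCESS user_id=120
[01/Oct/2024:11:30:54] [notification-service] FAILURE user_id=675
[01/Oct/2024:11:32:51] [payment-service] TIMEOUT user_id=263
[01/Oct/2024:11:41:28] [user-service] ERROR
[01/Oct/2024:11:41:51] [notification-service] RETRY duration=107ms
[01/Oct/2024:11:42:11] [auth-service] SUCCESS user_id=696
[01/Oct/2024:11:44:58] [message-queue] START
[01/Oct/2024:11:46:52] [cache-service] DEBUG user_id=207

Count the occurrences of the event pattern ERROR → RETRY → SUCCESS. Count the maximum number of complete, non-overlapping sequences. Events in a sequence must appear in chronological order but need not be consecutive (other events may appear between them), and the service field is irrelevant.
4

To count sequences:

1. Look for pattern: ERROR → RETRY → SUCCESS
2. Greedily scan the log in chronological order, matching each sequence element in turn (ignoring service)
3. Each time the full pattern completes, increment the count and restart matching from the next event
4. Complete non-overlapping sequences found: 4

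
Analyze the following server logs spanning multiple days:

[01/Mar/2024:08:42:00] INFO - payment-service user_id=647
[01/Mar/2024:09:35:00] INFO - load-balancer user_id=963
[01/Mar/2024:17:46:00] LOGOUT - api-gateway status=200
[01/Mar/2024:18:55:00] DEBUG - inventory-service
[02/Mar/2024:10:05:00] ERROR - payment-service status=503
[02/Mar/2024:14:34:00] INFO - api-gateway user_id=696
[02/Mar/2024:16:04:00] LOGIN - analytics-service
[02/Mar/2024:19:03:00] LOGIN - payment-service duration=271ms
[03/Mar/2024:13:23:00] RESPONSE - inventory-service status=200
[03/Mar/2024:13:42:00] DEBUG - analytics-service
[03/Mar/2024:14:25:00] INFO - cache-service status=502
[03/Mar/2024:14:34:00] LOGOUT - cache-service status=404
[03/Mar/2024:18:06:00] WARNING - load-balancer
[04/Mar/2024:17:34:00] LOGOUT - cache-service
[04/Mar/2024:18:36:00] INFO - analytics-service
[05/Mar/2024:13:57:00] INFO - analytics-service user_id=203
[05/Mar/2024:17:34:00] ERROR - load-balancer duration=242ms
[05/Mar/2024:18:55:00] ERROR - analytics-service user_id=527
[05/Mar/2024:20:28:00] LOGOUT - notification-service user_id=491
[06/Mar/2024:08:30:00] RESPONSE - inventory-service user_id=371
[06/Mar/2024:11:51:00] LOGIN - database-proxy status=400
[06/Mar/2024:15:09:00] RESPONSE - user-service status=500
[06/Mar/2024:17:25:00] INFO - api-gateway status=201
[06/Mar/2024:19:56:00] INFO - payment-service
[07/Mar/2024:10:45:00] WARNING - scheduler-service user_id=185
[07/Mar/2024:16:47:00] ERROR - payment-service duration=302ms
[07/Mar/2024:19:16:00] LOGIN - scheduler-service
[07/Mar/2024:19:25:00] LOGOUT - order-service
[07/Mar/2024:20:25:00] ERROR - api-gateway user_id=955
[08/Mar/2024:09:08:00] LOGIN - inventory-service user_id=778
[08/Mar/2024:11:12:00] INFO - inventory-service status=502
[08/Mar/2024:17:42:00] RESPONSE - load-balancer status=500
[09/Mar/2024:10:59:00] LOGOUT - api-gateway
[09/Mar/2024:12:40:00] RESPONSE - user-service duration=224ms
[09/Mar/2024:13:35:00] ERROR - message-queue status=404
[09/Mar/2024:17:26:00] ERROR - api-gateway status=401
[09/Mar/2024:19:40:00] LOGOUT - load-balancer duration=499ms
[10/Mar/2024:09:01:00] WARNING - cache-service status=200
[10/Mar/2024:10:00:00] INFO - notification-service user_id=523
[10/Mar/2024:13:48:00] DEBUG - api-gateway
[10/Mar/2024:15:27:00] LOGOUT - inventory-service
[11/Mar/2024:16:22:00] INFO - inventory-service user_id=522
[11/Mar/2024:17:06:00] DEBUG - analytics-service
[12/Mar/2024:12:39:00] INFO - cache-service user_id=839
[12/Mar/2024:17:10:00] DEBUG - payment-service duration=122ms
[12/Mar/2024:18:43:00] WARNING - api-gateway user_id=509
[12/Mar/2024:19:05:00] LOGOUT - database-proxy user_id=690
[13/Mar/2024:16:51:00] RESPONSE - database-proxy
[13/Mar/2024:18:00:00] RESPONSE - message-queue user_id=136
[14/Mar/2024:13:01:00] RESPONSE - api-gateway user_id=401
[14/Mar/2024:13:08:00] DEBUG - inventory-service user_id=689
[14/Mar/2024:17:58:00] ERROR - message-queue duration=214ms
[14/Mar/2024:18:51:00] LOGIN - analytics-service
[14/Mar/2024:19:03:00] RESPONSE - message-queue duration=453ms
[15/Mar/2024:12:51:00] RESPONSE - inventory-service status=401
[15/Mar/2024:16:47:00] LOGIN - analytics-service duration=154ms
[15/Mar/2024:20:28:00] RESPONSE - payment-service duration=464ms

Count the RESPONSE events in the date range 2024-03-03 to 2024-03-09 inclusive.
5

To filter by date range:

1. Date range: 2024-03-03 through 2024-03-09, both dates inclusive
2. Filter for RESPONSE events whose date falls in this range
3. Count matching events: 5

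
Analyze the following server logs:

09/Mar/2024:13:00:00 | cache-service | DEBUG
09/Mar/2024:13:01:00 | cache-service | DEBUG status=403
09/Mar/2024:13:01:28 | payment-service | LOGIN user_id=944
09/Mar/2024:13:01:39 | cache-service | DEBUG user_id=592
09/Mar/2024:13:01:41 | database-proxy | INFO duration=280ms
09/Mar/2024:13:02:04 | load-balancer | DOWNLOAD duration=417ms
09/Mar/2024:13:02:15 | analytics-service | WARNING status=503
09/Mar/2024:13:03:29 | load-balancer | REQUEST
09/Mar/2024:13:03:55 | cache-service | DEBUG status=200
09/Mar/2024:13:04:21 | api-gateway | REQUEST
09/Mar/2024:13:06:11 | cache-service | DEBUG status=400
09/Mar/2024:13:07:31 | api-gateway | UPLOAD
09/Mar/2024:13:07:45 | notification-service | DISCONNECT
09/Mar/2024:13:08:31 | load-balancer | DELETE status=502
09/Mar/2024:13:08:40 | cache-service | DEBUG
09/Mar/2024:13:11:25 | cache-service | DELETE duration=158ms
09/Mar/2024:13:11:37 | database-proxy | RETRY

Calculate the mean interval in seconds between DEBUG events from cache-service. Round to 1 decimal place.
104.0

To calculate average interval:

1. Find all DEBUG events for cache-service in order
2. Calculate time gaps between consecutive events
3. Compute mean of gaps: 520 / 5 = 104.0 seconds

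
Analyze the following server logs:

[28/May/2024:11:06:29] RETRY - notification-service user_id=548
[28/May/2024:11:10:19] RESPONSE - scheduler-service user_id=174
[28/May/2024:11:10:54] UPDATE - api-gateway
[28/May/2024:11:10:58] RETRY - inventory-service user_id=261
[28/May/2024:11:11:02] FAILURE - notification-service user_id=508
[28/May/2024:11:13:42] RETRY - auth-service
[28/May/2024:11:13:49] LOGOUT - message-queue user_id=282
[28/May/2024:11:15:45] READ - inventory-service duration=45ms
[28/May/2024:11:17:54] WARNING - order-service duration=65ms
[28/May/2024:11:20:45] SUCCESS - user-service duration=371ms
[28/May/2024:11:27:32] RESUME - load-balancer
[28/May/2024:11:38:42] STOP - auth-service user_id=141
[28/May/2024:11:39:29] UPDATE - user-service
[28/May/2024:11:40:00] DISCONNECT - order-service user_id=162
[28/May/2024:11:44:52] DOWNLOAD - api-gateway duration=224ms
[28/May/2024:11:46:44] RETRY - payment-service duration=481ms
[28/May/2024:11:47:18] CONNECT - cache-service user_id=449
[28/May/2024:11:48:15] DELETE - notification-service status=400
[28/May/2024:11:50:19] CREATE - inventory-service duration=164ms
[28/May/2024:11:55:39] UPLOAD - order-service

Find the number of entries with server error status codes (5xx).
0

To find matching entries:

1. Pattern to match: server error status codes (5xx)
2. Scan each log entry for the pattern
3. Count matches: 0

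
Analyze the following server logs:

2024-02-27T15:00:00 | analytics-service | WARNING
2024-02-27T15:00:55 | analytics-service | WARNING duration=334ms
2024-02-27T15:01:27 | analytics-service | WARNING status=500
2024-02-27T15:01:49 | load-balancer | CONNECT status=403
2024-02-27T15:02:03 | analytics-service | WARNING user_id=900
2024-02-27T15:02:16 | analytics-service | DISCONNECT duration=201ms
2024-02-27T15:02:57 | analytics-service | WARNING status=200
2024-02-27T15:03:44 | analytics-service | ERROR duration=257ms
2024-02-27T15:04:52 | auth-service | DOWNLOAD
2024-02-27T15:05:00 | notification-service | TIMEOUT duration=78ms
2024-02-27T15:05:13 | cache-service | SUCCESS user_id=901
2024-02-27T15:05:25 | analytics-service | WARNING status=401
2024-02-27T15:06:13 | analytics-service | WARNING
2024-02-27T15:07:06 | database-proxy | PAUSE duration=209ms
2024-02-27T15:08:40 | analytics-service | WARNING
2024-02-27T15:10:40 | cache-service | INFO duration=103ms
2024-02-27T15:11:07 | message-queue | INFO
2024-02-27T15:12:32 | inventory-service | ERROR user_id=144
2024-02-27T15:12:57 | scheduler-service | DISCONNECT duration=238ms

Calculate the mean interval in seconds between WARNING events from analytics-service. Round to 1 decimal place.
74.3

To calculate average interval:

1. Find all WARNING events for analytics-service in order
2. Calculate time gaps between consecutive events
3. Compute mean of gaps: 520 / 7 = 74.3 seconds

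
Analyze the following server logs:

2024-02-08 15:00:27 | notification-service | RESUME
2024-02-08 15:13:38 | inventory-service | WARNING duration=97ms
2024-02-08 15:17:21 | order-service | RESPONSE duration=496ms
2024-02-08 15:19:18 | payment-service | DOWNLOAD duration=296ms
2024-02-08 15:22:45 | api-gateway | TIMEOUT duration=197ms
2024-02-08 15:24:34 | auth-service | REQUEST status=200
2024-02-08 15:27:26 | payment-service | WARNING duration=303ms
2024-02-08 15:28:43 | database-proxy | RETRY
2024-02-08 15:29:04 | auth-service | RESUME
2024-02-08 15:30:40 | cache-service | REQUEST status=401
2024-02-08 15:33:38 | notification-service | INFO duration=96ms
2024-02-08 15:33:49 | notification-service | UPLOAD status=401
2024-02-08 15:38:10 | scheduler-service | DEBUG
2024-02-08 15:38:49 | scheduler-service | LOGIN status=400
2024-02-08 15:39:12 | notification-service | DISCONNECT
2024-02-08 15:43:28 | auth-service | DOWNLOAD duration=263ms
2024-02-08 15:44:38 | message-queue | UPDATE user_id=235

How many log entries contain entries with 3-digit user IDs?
1

To find matching entries:

1. Pattern to match: entries with 3-digit user IDs
2. Scan each log entry for the pattern
3. Count matches: 1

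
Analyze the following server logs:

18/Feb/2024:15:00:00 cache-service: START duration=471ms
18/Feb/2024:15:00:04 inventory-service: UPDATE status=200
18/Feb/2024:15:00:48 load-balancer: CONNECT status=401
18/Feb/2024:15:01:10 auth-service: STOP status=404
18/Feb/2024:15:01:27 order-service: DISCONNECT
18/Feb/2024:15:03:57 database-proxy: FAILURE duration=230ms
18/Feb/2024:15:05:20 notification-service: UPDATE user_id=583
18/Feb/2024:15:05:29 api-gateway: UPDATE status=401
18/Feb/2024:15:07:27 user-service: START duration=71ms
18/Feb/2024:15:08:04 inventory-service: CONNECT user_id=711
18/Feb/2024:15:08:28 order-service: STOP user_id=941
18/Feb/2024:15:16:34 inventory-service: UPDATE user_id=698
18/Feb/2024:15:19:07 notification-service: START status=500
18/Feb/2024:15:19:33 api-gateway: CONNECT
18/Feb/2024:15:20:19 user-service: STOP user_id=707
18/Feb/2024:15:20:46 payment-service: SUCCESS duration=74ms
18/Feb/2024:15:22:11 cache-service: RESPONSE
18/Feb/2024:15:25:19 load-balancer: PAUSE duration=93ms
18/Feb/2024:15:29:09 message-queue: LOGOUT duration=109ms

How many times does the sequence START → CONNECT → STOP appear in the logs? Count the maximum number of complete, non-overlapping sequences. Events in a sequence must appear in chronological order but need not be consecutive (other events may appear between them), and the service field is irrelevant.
3

To count sequences:

1. Look for pattern: START → CONNECT → STOP
2. Greedily scan the log in chronological order, matching each sequence element in turn (ignoring service)
3. Each time the full pattern completes, increment the count and restart matching from the next event
4. Complete non-overlapping sequences found: 3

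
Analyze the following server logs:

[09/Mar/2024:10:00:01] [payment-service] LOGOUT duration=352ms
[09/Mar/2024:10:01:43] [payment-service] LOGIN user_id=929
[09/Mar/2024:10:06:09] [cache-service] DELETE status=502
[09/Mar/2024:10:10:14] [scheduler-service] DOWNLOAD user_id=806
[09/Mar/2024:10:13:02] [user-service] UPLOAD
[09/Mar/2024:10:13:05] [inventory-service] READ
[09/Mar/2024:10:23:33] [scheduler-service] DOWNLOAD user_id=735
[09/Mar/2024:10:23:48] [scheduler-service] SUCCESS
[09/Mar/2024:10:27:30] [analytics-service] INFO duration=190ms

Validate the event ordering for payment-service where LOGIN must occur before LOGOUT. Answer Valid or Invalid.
Invalid

To validate ordering:

1. Required order: LOGIN → LOGOUT
2. Rule: LOGIN must occur before LOGOUT
3. Check actual order of events for payment-service
4. Result: Invalid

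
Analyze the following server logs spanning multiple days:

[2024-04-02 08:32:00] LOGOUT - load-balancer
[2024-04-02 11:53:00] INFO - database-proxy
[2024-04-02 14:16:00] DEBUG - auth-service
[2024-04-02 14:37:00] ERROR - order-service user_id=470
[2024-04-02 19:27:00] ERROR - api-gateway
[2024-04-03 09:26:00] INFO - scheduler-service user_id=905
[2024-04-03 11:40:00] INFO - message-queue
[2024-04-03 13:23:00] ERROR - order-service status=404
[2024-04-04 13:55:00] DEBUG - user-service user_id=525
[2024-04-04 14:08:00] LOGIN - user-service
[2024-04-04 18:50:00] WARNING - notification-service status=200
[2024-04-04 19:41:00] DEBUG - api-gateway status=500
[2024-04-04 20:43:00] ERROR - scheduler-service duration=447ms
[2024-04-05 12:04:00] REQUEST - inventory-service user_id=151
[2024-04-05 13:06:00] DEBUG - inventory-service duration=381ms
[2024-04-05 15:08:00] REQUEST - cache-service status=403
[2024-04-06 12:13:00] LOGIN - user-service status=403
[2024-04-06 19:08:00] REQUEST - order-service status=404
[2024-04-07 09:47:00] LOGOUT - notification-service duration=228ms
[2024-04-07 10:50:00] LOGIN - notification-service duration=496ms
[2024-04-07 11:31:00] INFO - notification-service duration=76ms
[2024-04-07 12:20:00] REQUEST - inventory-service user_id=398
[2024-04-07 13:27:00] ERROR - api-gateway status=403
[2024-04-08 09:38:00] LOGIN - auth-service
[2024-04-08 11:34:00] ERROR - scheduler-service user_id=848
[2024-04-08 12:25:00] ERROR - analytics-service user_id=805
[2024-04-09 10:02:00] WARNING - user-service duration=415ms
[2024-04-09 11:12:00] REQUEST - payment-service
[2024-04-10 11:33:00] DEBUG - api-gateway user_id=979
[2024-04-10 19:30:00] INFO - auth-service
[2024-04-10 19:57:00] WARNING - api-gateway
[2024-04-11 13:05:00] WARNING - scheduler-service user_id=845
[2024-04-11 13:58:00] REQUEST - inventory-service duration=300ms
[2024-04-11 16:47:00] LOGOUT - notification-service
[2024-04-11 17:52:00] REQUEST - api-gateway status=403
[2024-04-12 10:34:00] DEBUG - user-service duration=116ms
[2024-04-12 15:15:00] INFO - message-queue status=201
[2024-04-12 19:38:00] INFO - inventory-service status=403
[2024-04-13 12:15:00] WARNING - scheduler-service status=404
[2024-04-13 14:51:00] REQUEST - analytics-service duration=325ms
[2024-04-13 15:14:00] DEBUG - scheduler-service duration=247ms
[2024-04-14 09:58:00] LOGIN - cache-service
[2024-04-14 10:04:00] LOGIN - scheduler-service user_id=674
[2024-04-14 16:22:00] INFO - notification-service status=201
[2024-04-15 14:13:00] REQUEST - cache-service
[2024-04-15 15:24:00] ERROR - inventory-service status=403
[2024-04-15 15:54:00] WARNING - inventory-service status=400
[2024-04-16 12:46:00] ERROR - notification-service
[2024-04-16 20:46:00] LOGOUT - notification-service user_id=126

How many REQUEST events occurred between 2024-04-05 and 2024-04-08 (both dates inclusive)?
4

To filter by date range:

1. Date range: 2024-04-05 through 2024-04-08, both dates inclusive
2. Filter for REQUEST events whose date falls in this range
3. Count matching events: 4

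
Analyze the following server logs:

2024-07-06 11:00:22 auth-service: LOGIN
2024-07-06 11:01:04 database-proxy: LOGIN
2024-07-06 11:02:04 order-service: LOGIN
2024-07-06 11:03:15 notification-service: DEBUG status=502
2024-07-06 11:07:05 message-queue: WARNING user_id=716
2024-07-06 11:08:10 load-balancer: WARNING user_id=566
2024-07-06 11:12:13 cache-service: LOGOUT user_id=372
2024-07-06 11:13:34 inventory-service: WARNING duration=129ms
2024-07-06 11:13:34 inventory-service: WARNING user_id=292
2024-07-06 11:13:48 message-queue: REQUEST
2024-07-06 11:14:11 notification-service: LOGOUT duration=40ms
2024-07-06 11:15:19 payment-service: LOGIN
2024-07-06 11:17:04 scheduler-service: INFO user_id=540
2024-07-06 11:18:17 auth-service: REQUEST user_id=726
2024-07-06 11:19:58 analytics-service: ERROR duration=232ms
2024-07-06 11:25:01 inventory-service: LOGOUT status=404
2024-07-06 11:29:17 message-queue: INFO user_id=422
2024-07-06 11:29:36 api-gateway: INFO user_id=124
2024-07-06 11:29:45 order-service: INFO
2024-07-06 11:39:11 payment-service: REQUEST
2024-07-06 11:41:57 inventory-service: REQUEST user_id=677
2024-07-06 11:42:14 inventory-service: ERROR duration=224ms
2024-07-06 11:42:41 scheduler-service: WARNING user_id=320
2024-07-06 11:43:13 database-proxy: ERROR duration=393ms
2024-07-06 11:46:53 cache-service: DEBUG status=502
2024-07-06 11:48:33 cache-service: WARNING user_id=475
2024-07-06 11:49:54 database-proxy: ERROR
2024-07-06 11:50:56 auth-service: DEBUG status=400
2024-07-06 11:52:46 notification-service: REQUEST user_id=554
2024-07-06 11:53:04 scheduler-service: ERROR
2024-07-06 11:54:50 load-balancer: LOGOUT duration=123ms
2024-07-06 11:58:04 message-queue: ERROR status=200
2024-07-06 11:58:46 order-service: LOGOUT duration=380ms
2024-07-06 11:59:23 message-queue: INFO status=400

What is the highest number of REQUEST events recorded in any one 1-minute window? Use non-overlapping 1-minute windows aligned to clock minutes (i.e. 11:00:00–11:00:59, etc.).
1

To find the burst window:

1. Divide the log period into non-overlapping 1-minute windows starting at 11:00
2. Count REQUEST events in each window
3. Find the window with maximum count
4. Maximum events in a window: 1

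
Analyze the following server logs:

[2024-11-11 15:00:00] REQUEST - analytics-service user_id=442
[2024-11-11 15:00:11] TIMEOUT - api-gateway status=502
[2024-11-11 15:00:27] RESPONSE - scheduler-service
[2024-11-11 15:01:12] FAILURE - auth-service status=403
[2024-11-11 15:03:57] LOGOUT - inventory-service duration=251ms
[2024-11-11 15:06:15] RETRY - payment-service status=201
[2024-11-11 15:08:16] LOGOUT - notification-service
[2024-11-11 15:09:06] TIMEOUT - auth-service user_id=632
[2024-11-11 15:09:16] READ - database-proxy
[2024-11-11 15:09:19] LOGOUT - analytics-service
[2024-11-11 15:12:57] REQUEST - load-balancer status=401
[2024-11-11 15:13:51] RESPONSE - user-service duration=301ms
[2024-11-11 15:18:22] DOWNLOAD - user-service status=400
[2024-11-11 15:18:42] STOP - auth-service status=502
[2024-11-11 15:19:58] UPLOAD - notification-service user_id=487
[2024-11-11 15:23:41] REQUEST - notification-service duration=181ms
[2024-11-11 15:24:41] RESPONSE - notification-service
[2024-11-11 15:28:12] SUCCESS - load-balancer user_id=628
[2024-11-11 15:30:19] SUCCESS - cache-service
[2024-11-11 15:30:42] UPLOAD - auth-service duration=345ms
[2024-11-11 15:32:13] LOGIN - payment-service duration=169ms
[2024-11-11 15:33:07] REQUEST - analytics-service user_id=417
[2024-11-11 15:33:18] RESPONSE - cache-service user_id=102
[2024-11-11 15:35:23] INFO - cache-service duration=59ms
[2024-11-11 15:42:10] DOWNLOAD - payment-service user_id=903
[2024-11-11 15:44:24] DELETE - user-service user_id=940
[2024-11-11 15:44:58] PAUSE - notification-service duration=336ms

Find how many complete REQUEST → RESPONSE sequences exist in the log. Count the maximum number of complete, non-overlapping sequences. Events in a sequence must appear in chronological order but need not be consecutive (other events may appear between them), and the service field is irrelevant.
4

To count sequences:

1. Look for pattern: REQUEST → RESPONSE
2. Greedily scan the log in chronological order, matching each sequence element in turn (ignoring service)
3. Each time the full pattern completes, increment the count and restart matching from the next event
4. Complete non-overlapping sequences found: 4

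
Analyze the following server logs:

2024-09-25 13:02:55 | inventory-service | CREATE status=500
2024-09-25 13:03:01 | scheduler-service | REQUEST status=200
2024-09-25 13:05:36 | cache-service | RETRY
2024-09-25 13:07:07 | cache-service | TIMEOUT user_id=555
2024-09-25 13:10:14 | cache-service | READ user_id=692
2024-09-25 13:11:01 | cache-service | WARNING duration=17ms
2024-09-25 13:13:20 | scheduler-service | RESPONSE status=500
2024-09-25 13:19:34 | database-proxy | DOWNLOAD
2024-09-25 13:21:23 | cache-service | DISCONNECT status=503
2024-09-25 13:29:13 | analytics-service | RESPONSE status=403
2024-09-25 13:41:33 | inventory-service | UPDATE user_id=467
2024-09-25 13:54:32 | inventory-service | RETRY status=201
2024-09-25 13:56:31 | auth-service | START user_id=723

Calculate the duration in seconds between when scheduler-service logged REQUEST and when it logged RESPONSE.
619

To find the time between events:

1. Locate the first REQUEST event for scheduler-service: 2024-09-25 13:03:01
2. Locate the first RESPONSE event for scheduler-service: 2024-09-25 13:13:20
3. Calculate the difference: 2024-09-25 13:13:20 - 2024-09-25 13:03:01 = 619 seconds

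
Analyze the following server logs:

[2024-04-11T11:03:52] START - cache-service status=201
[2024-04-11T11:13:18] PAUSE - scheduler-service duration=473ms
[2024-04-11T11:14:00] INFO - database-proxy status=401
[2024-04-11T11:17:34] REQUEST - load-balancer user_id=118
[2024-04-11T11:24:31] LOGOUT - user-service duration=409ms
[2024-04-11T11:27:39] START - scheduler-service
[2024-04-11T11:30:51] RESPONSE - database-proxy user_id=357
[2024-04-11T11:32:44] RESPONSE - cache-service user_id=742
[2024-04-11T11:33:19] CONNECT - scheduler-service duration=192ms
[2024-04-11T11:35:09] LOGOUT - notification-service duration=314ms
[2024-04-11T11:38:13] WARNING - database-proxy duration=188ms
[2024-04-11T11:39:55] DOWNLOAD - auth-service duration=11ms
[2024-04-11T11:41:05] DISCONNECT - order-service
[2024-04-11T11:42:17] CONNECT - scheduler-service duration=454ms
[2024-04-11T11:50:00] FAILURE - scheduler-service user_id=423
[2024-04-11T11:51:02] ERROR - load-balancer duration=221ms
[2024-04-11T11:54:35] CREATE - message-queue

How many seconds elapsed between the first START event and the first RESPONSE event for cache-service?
1732

To find the time between events:

1. Locate the first START event for cache-service: 2024-04-11T11:03:52
2. Locate the first RESPONSE event for cache-service: 2024-04-11T11:32:44
3. Calculate the difference: 2024-04-11T11:32:44 - 2024-04-11T11:03:52 = 1732 seconds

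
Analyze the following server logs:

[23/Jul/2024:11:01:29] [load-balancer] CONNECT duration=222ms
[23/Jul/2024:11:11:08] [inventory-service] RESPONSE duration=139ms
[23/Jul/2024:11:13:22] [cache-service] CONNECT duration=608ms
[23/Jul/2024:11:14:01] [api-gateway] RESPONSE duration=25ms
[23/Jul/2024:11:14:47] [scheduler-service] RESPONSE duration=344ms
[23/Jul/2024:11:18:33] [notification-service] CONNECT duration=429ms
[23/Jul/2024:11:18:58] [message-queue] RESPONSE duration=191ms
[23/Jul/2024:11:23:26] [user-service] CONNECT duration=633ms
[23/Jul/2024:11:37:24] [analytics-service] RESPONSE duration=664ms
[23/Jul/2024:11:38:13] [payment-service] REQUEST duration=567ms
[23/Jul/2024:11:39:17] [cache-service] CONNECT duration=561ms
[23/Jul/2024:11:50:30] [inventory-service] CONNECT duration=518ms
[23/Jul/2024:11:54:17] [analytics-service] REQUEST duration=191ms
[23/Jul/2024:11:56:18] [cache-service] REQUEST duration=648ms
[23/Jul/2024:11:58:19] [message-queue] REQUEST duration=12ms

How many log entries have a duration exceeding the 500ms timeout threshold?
7

To count timeouts:

1. Threshold: 500ms
2. Extract duration from each log entry
3. Count entries where duration > 500
4. Timeout count: 7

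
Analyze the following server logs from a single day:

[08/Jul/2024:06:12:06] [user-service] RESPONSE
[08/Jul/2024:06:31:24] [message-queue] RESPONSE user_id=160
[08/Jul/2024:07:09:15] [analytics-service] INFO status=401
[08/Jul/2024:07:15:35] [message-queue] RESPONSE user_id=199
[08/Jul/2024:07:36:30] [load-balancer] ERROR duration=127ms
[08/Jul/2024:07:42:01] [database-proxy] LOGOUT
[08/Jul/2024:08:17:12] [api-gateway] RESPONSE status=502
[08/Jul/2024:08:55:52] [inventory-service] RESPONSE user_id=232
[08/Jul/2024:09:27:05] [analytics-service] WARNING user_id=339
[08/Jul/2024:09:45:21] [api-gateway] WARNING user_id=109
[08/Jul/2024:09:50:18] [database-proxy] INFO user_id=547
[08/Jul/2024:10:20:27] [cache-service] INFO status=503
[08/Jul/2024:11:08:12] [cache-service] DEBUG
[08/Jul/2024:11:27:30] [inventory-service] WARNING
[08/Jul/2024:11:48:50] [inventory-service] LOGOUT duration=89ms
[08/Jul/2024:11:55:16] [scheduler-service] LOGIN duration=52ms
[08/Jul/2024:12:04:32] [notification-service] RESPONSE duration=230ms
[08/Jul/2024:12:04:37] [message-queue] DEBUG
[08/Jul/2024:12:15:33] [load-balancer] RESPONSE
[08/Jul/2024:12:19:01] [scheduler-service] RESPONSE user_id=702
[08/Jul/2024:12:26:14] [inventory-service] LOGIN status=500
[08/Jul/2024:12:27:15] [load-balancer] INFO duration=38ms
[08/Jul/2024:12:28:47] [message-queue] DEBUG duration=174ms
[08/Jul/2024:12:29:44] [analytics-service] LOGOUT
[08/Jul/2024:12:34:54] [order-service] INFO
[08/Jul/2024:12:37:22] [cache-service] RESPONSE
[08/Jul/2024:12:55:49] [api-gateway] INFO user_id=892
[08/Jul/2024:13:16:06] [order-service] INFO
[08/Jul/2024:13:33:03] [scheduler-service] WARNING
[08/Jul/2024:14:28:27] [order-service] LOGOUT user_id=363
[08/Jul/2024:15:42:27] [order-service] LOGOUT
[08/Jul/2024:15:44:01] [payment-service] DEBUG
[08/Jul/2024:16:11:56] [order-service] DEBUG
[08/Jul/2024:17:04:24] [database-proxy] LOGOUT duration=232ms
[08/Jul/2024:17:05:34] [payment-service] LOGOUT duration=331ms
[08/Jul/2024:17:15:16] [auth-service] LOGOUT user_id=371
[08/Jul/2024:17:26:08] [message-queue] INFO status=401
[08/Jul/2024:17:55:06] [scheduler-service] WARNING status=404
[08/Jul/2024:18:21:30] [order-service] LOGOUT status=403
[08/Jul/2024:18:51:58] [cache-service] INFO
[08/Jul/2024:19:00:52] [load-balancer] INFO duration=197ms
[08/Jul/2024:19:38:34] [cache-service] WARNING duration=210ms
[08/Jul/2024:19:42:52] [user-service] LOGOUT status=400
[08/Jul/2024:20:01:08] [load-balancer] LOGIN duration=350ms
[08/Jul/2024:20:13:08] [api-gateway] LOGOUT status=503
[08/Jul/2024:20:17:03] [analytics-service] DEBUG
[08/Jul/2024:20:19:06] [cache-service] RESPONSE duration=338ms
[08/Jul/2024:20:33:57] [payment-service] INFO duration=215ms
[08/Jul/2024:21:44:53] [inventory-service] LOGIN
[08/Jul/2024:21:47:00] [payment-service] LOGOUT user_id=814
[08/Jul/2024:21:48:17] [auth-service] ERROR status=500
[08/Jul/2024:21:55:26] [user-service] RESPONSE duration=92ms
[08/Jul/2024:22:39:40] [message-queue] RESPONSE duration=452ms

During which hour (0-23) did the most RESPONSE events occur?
12

To find the peak hour:

1. Group all RESPONSE events by hour
2. Count events in each hour
3. Find hour with maximum count
4. Peak hour: 12 (with 4 events)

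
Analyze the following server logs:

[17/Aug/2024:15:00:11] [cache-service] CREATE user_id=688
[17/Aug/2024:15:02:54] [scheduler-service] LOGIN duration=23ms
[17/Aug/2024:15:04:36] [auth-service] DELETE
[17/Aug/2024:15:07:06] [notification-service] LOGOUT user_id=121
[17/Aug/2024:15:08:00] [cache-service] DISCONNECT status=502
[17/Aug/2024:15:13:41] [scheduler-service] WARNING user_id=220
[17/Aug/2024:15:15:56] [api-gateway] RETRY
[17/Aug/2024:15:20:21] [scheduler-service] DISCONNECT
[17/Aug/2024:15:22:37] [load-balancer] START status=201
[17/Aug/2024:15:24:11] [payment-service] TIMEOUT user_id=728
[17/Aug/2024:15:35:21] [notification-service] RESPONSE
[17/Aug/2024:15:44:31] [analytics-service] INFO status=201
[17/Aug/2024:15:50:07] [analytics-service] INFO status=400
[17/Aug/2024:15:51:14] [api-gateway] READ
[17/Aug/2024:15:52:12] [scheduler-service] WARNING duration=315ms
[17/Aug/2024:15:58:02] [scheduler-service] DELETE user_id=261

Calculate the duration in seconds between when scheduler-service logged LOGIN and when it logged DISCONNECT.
1047

To find the time between events:

1. Locate the first LOGIN event for scheduler-service: 17/Aug/2024:15:02:54
2. Locate the first DISCONNECT event for scheduler-service: 17/Aug/2024:15:20:21
3. Calculate the difference: 17/Aug/2024:15:20:21 - 17/Aug/2024:15:02:54 = 1047 seconds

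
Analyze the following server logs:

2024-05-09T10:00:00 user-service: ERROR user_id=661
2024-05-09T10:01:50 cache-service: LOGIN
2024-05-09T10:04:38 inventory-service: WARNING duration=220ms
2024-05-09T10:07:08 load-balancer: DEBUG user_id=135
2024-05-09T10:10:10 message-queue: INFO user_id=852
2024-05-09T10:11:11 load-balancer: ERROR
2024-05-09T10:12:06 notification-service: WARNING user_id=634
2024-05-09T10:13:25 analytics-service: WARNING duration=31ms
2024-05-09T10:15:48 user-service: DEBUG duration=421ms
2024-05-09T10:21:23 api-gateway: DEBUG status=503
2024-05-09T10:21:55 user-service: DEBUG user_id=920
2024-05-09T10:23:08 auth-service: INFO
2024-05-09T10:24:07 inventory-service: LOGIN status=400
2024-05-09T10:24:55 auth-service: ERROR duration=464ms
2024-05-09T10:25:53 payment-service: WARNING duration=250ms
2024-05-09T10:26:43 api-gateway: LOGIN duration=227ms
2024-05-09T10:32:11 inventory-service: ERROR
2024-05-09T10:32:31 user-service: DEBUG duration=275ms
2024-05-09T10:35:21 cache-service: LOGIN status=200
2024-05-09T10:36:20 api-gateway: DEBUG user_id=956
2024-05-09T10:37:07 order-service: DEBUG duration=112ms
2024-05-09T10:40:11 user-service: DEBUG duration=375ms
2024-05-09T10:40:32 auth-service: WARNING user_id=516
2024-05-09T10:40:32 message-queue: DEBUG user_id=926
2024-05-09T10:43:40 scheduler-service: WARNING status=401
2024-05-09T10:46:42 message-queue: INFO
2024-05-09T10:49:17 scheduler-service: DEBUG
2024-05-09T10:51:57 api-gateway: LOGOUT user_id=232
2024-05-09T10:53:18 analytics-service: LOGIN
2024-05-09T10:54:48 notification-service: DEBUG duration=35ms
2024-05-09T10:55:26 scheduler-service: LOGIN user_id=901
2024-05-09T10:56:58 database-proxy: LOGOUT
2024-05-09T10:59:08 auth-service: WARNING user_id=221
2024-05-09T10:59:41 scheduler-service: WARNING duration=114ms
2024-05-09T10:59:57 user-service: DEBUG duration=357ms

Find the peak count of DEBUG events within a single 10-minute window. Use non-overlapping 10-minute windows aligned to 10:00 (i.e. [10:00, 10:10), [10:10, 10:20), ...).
3

To find the burst window:

1. Divide the log period into non-overlapping 10-minute windows starting at 10:00
2. Count DEBUG events in each window
3. Find the window with maximum count
4. Maximum events in a window: 3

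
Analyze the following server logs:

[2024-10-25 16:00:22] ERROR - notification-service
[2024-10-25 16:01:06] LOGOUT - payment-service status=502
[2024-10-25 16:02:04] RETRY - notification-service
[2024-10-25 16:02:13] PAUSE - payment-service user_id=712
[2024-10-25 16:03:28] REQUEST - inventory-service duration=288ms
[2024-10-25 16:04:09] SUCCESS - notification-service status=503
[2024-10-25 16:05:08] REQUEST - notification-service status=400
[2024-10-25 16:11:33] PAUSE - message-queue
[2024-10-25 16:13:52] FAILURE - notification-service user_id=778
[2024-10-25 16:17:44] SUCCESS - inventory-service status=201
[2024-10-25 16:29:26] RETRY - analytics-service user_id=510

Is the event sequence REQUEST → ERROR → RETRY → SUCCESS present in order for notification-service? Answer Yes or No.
No

To verify sequence order:

1. Find all events in sequence REQUEST → ERROR → RETRY → SUCCESS for notification-service
2. Extract their timestamps
3. Check if timestamps are in ascending order
4. Result: No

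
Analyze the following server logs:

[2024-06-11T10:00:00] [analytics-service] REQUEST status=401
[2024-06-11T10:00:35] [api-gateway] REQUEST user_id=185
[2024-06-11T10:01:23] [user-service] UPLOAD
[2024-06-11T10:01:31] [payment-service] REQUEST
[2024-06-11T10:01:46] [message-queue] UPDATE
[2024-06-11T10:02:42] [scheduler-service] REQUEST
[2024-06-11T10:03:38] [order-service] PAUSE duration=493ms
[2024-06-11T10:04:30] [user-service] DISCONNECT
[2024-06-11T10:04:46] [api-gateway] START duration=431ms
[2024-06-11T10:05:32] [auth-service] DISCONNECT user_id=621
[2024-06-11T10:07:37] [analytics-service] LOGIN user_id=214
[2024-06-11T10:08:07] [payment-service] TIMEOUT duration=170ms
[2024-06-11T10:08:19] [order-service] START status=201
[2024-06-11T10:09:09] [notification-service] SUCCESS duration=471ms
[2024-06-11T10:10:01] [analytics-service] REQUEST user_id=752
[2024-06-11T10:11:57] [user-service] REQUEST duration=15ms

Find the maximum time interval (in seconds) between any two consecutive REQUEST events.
439

To find the longest gap:

1. Extract all REQUEST events in chronological order
2. Calculate time differences between consecutive events
3. Find the maximum difference
4. Longest gap: 439 seconds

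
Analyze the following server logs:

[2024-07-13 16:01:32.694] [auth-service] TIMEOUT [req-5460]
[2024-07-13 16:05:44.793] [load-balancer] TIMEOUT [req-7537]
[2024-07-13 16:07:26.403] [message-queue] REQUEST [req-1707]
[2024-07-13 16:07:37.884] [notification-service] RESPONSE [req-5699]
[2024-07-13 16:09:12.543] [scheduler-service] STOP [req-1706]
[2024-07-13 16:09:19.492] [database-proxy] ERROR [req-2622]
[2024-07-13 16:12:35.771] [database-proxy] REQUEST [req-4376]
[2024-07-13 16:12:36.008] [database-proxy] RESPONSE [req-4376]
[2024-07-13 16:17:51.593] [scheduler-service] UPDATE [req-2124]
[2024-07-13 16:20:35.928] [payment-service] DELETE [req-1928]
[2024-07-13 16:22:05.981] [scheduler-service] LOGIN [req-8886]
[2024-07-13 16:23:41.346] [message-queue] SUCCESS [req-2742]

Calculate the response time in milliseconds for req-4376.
237

To calculate latency:

1. Find REQUEST with id req-4376: 2024-07-13 16:12:35.771
2. Find RESPONSE with id req-4376: 2024-07-13 16:12:36.008
3. Latency: 2024-07-13 16:12:36.008 - 2024-07-13 16:12:35.771 = 237ms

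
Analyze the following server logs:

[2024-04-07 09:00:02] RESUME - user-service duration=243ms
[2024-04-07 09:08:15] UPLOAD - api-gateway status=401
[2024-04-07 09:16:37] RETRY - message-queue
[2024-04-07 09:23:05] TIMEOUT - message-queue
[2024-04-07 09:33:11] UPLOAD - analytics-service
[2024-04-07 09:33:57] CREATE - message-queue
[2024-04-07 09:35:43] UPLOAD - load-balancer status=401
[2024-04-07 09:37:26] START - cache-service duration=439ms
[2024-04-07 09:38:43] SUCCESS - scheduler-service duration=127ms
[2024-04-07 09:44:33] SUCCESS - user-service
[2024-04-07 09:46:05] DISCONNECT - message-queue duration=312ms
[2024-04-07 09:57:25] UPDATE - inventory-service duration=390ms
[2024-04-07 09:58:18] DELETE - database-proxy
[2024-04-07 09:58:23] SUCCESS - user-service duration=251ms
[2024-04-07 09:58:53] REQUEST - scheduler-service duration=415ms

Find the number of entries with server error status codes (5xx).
0

To find matching entries:

1. Pattern to match: server error status codes (5xx)
2. Scan each log entry for the pattern
3. Count matches: 0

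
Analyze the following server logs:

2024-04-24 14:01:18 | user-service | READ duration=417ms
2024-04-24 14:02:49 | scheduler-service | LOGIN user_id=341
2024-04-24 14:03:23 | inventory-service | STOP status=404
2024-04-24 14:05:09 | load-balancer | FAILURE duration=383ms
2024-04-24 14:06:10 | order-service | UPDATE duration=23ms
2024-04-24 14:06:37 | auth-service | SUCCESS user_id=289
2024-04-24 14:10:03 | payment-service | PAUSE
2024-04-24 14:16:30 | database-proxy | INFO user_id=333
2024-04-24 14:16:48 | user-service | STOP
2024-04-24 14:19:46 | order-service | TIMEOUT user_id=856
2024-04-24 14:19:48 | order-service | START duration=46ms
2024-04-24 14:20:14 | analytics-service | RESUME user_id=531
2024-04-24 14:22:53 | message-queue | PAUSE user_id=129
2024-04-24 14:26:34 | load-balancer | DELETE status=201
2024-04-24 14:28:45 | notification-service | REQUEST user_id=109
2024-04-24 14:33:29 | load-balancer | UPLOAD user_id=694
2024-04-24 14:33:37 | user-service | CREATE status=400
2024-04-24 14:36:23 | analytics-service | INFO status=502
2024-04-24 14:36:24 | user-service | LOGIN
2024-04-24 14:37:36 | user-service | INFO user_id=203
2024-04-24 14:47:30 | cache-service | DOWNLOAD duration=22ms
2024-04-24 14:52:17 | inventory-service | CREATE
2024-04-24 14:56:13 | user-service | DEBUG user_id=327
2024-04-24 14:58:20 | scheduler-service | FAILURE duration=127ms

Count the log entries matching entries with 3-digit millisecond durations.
3

To find matching entries:

1. Pattern to match: entries with 3-digit millisecond durations
2. Scan each log entry for the pattern
3. Count matches: 3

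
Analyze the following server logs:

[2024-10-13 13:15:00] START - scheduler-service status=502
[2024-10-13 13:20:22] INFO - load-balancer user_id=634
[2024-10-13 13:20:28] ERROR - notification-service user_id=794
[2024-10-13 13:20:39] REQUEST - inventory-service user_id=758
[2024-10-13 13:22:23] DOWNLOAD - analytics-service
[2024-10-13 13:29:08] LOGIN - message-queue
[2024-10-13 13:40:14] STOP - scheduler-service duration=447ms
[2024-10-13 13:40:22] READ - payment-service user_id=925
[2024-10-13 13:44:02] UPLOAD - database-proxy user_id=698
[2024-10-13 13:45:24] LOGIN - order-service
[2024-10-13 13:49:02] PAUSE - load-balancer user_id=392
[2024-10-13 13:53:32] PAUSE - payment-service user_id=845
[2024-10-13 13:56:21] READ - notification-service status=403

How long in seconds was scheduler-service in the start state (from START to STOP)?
1514

To calculate state duration:

1. Find START event for scheduler-service: 2024-10-13 13:15:00
2. Find STOP event for scheduler-service: 2024-10-13 13:40:14
3. Calculate duration: 2024-10-13 13:40:14 - 2024-10-13 13:15:00 = 1514 seconds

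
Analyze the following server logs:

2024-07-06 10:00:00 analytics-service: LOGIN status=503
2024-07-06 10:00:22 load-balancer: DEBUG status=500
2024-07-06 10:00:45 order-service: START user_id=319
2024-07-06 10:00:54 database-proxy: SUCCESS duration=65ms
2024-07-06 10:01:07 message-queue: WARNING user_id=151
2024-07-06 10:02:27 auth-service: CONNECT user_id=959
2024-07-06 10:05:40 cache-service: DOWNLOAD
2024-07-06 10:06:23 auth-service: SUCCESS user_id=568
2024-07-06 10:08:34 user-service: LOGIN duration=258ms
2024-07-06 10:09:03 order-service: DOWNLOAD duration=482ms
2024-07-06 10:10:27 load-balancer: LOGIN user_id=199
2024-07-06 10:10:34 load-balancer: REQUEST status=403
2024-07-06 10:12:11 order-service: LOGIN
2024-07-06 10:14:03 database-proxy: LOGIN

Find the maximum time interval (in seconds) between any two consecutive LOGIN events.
514

To find the longest gap:

1. Extract all LOGIN events in chronological order
2. Calculate time differences between consecutive events
3. Find the maximum difference
4. Longest gap: 514 seconds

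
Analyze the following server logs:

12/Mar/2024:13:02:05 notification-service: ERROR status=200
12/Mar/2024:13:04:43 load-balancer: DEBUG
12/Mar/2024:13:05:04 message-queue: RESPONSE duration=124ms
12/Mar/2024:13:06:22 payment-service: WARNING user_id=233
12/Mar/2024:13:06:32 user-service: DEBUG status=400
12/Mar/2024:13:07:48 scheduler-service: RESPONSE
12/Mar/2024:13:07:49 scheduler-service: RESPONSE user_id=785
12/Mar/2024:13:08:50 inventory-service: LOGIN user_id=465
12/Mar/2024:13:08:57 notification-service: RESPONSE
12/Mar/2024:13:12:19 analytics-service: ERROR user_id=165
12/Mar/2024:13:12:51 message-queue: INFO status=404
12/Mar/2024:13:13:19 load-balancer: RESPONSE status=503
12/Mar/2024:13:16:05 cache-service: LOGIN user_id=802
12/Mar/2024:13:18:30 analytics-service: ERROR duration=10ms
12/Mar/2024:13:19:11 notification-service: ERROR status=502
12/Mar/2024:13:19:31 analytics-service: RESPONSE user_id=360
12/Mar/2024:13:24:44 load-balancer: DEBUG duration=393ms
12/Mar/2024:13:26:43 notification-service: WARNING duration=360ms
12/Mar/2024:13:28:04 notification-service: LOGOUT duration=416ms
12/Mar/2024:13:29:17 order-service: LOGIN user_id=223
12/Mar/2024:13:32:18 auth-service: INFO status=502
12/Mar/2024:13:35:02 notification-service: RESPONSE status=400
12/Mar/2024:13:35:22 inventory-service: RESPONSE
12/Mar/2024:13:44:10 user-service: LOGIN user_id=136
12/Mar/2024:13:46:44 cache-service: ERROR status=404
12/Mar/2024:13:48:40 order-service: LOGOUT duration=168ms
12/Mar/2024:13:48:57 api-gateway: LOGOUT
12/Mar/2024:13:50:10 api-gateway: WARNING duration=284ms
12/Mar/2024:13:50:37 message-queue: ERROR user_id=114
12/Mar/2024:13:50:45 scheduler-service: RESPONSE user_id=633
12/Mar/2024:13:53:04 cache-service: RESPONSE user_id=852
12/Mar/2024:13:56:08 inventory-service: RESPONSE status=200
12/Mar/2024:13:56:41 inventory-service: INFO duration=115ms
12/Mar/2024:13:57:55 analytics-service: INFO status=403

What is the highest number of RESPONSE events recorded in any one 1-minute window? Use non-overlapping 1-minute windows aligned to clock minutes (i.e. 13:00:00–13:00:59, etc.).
2

To find the burst window:

1. Divide the log period into non-overlapping 1-minute windows starting at 13:00
2. Count RESPONSE events in each window
3. Find the window with maximum count
4. Maximum events in a window: 2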